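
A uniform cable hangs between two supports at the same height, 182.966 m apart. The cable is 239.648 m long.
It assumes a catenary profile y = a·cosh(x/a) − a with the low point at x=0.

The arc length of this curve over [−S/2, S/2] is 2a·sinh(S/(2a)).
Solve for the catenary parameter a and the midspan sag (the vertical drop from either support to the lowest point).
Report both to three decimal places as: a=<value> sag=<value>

a=70.020 sag=68.763

seed: a₀ = √(S³/(24(L−S))) = √(182.966³/(24·56.682)) = 67.100752
iter 1: u=1.363368  f(a)=+5.507e+00  f'(a)=-2.025e+00  a ← 67.100752 − (+5.507e+00/-2.025e+00) = 69.820265
iter 2: u=1.310264  f(a)=+3.525e-01  f'(a)=-1.773e+00  a ← 69.820265 − (+3.525e-01/-1.773e+00) = 70.019037
iter 3: u=1.306545  f(a)=+1.663e-03  f'(a)=-1.757e+00  a ← 70.019037 − (+1.663e-03/-1.757e+00) = 70.019983
iter 4: u=1.306527  f(a)=+3.737e-08  f'(a)=-1.757e+00  a ← 70.019983 − (+3.737e-08/-1.757e+00) = 70.019983
iter 5: u=1.306527  f(a)=+0.000e+00  f'(a)=-1.757e+00  a ← 70.019983 − (+0.000e+00/-1.757e+00) = 70.019983
converged: |Δa| < 1e-12 after 5 iterations
sag = a·(cosh(S/(2a)) − 1) = 70.019983·(cosh(1.306527) − 1) = 68.762541
T_max/T_min = cosh(S/(2a)) = 1.982042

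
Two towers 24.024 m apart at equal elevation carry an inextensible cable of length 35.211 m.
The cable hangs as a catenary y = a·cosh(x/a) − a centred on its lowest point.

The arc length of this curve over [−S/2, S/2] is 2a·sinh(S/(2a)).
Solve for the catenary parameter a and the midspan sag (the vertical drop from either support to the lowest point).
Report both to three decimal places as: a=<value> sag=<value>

seed: a₀ = √(S³/(24(L−S))) = √(24.024³/(24·11.187)) = 7.186303
iter 1: u=1.671513  f(a)=+1.671e+00  f'(a)=-4.075e+00  a ← 7.186303 − (+1.671e+00/-4.075e+00) = 7.596367
iter 2: u=1.581282  f(a)=+1.537e-01  f'(a)=-3.357e+00  a ← 7.596367 − (+1.537e-01/-3.357e+00) = 7.642152
iter 3: u=1.571809  f(a)=+1.591e-03  f'(a)=-3.288e+00  a ← 7.642152 − (+1.591e-03/-3.288e+00) = 7.642636
iter 4: u=1.571709  f(a)=+1.744e-07  f'(a)=-3.287e+00  a ← 7.642636 − (+1.744e-07/-3.287e+00) = 7.642636
iter 5: u=1.571709  f(a)=+0.000e+00  f'(a)=-3.287e+00  a ← 7.642636 − (+0.000e+00/-3.287e+00) = 7.642636
converged: |Δa| < 1e-12 after 5 iterations
sag = a·(cosh(S/(2a)) − 1) = 7.642636·(cosh(1.571709) − 1) = 11.550163
T_max/T_min = cosh(S/(2a)) = 2.511280

a=7.643 sag=11.550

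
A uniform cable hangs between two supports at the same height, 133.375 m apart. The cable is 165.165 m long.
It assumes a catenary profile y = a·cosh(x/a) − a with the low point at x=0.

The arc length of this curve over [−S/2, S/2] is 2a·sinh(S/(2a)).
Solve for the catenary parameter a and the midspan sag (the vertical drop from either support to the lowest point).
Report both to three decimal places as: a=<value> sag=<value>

a=57.658 sag=43.061

seed: a₀ = √(S³/(24(L−S))) = √(133.375³/(24·31.790)) = 55.764879
iter 1: u=1.195869  f(a)=+2.352e+00  f'(a)=-1.312e+00  a ← 55.764879 − (+2.352e+00/-1.312e+00) = 57.557987
iter 2: u=1.158614  f(a)=+1.182e-01  f'(a)=-1.183e+00  a ← 57.557987 − (+1.182e-01/-1.183e+00) = 57.657922
iter 3: u=1.156606  f(a)=+3.336e-04  f'(a)=-1.176e+00  a ← 57.657922 − (+3.336e-04/-1.176e+00) = 57.658206
iter 4: u=1.156600  f(a)=+2.673e-09  f'(a)=-1.176e+00  a ← 57.658206 − (+2.673e-09/-1.176e+00) = 57.658206
iter 5: u=1.156600  f(a)=+5.684e-14  f'(a)=-1.176e+00  a ← 57.658206 − (+5.684e-14/-1.176e+00) = 57.658206
converged: |Δa| < 1e-12 after 5 iterations
sag = a·(cosh(S/(2a)) − 1) = 57.658206·(cosh(1.156600) − 1) = 43.060899
T_max/T_min = cosh(S/(2a)) = 1.746830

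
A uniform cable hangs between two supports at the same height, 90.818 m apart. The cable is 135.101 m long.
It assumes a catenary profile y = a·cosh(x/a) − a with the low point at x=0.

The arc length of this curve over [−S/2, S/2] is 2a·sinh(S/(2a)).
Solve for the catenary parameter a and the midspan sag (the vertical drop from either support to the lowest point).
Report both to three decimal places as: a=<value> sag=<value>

seed: a₀ = √(S³/(24(L−S))) = √(90.818³/(24·44.283)) = 26.548119
iter 1: u=1.710441  f(a)=+6.948e+00  f'(a)=-4.420e+00  a ← 26.548119 − (+6.948e+00/-4.420e+00) = 28.120108
iter 2: u=1.614823  f(a)=+6.649e-01  f'(a)=-3.611e+00  a ← 28.120108 − (+6.649e-01/-3.611e+00) = 28.304254
iter 3: u=1.604317  f(a)=+7.513e-03  f'(a)=-3.530e+00  a ← 28.304254 − (+7.513e-03/-3.530e+00) = 28.306382
iter 4: u=1.604197  f(a)=+9.832e-07  f'(a)=-3.529e+00  a ← 28.306382 − (+9.832e-07/-3.529e+00) = 28.306382
iter 5: u=1.604197  f(a)=+2.842e-14  f'(a)=-3.529e+00  a ← 28.306382 − (+2.842e-14/-3.529e+00) = 28.306382
converged: |Δa| < 1e-12 after 5 iterations
sag = a·(cosh(S/(2a)) − 1) = 28.306382·(cosh(1.604197) − 1) = 44.935145
T_max/T_min = cosh(S/(2a)) = 2.587456

a=28.306 sag=44.935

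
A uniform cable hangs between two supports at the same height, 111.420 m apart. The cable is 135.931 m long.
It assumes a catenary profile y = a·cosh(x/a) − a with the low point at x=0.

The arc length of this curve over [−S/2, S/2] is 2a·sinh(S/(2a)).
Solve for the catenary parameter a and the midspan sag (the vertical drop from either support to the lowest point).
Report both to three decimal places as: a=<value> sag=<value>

a=50.016 sag=34.370

seed: a₀ = √(S³/(24(L−S))) = √(111.420³/(24·24.511)) = 48.490716
iter 1: u=1.148880  f(a)=+1.669e+00  f'(a)=-1.151e+00  a ← 48.490716 − (+1.669e+00/-1.151e+00) = 49.941319
iter 2: u=1.115509  f(a)=+7.784e-02  f'(a)=-1.046e+00  a ← 49.941319 − (+7.784e-02/-1.046e+00) = 50.015751
iter 3: u=1.113849  f(a)=+1.876e-04  f'(a)=-1.041e+00  a ← 50.015751 − (+1.876e-04/-1.041e+00) = 50.015932
iter 4: u=1.113845  f(a)=+1.095e-09  f'(a)=-1.041e+00  a ← 50.015932 − (+1.095e-09/-1.041e+00) = 50.015932
iter 5: u=1.113845  f(a)=+0.000e+00  f'(a)=-1.041e+00  a ← 50.015932 − (+0.000e+00/-1.041e+00) = 50.015932
converged: |Δa| < 1e-12 after 5 iterations
sag = a·(cosh(S/(2a)) − 1) = 50.015932·(cosh(1.113845) − 1) = 34.369509
T_max/T_min = cosh(S/(2a)) = 1.687171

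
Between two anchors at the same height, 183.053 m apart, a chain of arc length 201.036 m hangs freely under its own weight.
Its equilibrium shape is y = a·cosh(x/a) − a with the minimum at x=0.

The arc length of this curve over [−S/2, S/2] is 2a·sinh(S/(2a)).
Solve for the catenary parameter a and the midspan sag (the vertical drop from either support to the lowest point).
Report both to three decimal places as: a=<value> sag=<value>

seed: a₀ = √(S³/(24(L−S))) = √(183.053³/(24·17.983)) = 119.214363
iter 1: u=0.767747  f(a)=+5.375e-01  f'(a)=-3.199e-01  a ← 119.214363 − (+5.375e-01/-3.199e-01) = 120.894792
iter 2: u=0.757076  f(a)=+1.158e-02  f'(a)=-3.062e-01  a ← 120.894792 − (+1.158e-02/-3.062e-01) = 120.932596
iter 3: u=0.756839  f(a)=+5.631e-06  f'(a)=-3.059e-01  a ← 120.932596 − (+5.631e-06/-3.059e-01) = 120.932614
iter 4: u=0.756839  f(a)=+1.364e-12  f'(a)=-3.059e-01  a ← 120.932614 − (+1.364e-12/-3.059e-01) = 120.932614
converged: |Δa| < 1e-12 after 4 iterations
sag = a·(cosh(S/(2a)) − 1) = 120.932614·(cosh(0.756839) − 1) = 36.320575
T_max/T_min = cosh(S/(2a)) = 1.300337

a=120.933 sag=36.321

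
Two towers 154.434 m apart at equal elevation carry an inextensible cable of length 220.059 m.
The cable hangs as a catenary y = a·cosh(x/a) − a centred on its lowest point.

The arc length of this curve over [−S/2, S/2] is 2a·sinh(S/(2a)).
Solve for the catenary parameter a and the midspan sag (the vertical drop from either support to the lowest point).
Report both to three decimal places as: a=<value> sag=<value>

a=51.182 sag=70.169

seed: a₀ = √(S³/(24(L−S))) = √(154.434³/(24·65.625)) = 48.358643
iter 1: u=1.596757  f(a)=+8.892e+00  f'(a)=-3.472e+00  a ← 48.358643 − (+8.892e+00/-3.472e+00) = 50.919653
iter 2: u=1.516448  f(a)=+7.552e-01  f'(a)=-2.905e+00  a ← 50.919653 − (+7.552e-01/-2.905e+00) = 51.179606
iter 3: u=1.508746  f(a)=+6.565e-03  f'(a)=-2.855e+00  a ← 51.179606 − (+6.565e-03/-2.855e+00) = 51.181905
iter 4: u=1.508678  f(a)=+5.056e-07  f'(a)=-2.855e+00  a ← 51.181905 − (+5.056e-07/-2.855e+00) = 51.181905
iter 5: u=1.508678  f(a)=+2.842e-14  f'(a)=-2.855e+00  a ← 51.181905 − (+2.842e-14/-2.855e+00) = 51.181905
converged: |Δa| < 1e-12 after 5 iterations
sag = a·(cosh(S/(2a)) − 1) = 51.181905·(cosh(1.508678) − 1) = 70.169149
T_max/T_min = cosh(S/(2a)) = 2.370976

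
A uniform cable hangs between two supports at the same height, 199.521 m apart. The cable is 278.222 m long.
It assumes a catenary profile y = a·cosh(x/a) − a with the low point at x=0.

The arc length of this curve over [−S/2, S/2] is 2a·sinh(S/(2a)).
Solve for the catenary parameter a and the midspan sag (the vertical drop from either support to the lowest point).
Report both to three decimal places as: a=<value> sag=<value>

seed: a₀ = √(S³/(24(L−S))) = √(199.521³/(24·78.701)) = 64.846594
iter 1: u=1.538408  f(a)=+9.855e+00  f'(a)=-3.053e+00  a ← 64.846594 − (+9.855e+00/-3.053e+00) = 68.075248
iter 2: u=1.465445  f(a)=+7.839e-01  f'(a)=-2.585e+00  a ← 68.075248 − (+7.839e-01/-2.585e+00) = 68.378534
iter 3: u=1.458945  f(a)=+5.906e-03  f'(a)=-2.546e+00  a ← 68.378534 − (+5.906e-03/-2.546e+00) = 68.380853
iter 4: u=1.458895  f(a)=+3.408e-07  f'(a)=-2.545e+00  a ← 68.380853 − (+3.408e-07/-2.545e+00) = 68.380853
iter 5: u=1.458895  f(a)=+1.137e-13  f'(a)=-2.545e+00  a ← 68.380853 − (+1.137e-13/-2.545e+00) = 68.380853
converged: |Δa| < 1e-12 after 5 iterations
sag = a·(cosh(S/(2a)) − 1) = 68.380853·(cosh(1.458895) − 1) = 86.628215
T_max/T_min = cosh(S/(2a)) = 2.266849

a=68.381 sag=86.628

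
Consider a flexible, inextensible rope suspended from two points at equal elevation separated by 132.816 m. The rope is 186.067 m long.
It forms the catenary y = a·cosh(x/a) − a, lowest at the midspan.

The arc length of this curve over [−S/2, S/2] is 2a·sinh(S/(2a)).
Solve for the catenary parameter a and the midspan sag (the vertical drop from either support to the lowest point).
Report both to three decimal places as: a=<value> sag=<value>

a=45.185 sag=58.241

seed: a₀ = √(S³/(24(L−S))) = √(132.816³/(24·53.251)) = 42.816000
iter 1: u=1.551009  f(a)=+6.785e+00  f'(a)=-3.140e+00  a ← 42.816000 − (+6.785e+00/-3.140e+00) = 44.976956
iter 2: u=1.476489  f(a)=+5.475e-01  f'(a)=-2.652e+00  a ← 44.976956 − (+5.475e-01/-2.652e+00) = 45.183422
iter 3: u=1.469743  f(a)=+4.256e-03  f'(a)=-2.610e+00  a ← 45.183422 − (+4.256e-03/-2.610e+00) = 45.185052
iter 4: u=1.469690  f(a)=+2.617e-07  f'(a)=-2.610e+00  a ← 45.185052 − (+2.617e-07/-2.610e+00) = 45.185052
iter 5: u=1.469690  f(a)=-2.842e-14  f'(a)=-2.610e+00  a ← 45.185052 − (-2.842e-14/-2.610e+00) = 45.185052
converged: |Δa| < 1e-12 after 5 iterations
sag = a·(cosh(S/(2a)) − 1) = 45.185052·(cosh(1.469690) − 1) = 58.240868
T_max/T_min = cosh(S/(2a)) = 2.288941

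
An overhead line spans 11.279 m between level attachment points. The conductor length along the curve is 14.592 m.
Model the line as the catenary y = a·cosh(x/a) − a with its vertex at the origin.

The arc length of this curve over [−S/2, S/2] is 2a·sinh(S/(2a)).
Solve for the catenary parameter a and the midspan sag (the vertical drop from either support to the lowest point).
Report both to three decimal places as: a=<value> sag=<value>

seed: a₀ = √(S³/(24(L−S))) = √(11.279³/(24·3.313)) = 4.248049
iter 1: u=1.327550  f(a)=+3.045e-01  f'(a)=-1.853e+00  a ← 4.248049 − (+3.045e-01/-1.853e+00) = 4.412415
iter 2: u=1.278098  f(a)=+1.856e-02  f'(a)=-1.633e+00  a ← 4.412415 − (+1.856e-02/-1.633e+00) = 4.423784
iter 3: u=1.274814  f(a)=+7.892e-05  f'(a)=-1.619e+00  a ← 4.423784 − (+7.892e-05/-1.619e+00) = 4.423833
iter 4: u=1.274800  f(a)=+1.439e-09  f'(a)=-1.619e+00  a ← 4.423833 − (+1.439e-09/-1.619e+00) = 4.423833
iter 5: u=1.274800  f(a)=+1.776e-15  f'(a)=-1.619e+00  a ← 4.423833 − (+1.776e-15/-1.619e+00) = 4.423833
converged: |Δa| < 1e-12 after 5 iterations
sag = a·(cosh(S/(2a)) − 1) = 4.423833·(cosh(1.274800) − 1) = 4.108571
T_max/T_min = cosh(S/(2a)) = 1.928736

a=4.424 sag=4.109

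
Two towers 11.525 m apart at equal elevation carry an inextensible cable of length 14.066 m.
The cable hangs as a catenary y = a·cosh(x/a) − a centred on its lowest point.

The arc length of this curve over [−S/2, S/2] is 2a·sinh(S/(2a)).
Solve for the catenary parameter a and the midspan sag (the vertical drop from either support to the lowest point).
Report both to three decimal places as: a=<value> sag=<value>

a=5.168 sag=3.560

seed: a₀ = √(S³/(24(L−S))) = √(11.525³/(24·2.541)) = 5.010181
iter 1: u=1.150158  f(a)=+1.735e-01  f'(a)=-1.155e+00  a ← 5.010181 − (+1.735e-01/-1.155e+00) = 5.160363
iter 2: u=1.116685  f(a)=+8.105e-03  f'(a)=-1.049e+00  a ← 5.160363 − (+8.105e-03/-1.049e+00) = 5.168087
iter 3: u=1.115016  f(a)=+1.962e-05  f'(a)=-1.044e+00  a ← 5.168087 − (+1.962e-05/-1.044e+00) = 5.168105
iter 4: u=1.115012  f(a)=+1.155e-10  f'(a)=-1.044e+00  a ← 5.168105 − (+1.155e-10/-1.044e+00) = 5.168105
iter 5: u=1.115012  f(a)=+5.329e-15  f'(a)=-1.044e+00  a ← 5.168105 − (+5.329e-15/-1.044e+00) = 5.168105
converged: |Δa| < 1e-12 after 5 iterations
sag = a·(cosh(S/(2a)) − 1) = 5.168105·(cosh(1.115012) − 1) = 3.559575
T_max/T_min = cosh(S/(2a)) = 1.688758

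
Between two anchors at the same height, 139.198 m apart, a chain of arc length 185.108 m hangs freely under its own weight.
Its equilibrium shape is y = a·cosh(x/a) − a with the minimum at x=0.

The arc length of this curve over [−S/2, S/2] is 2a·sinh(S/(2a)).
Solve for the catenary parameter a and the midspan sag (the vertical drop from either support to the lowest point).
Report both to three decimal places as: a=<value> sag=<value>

seed: a₀ = √(S³/(24(L−S))) = √(139.198³/(24·45.910)) = 49.475504
iter 1: u=1.406737  f(a)=+4.763e+00  f'(a)=-2.250e+00  a ← 49.475504 − (+4.763e+00/-2.250e+00) = 51.592164
iter 2: u=1.349023  f(a)=+3.227e-01  f'(a)=-1.955e+00  a ← 51.592164 − (+3.227e-01/-1.955e+00) = 51.757257
iter 3: u=1.344720  f(a)=+1.719e-03  f'(a)=-1.934e+00  a ← 51.757257 − (+1.719e-03/-1.934e+00) = 51.758146
iter 4: u=1.344697  f(a)=+4.939e-08  f'(a)=-1.934e+00  a ← 51.758146 − (+4.939e-08/-1.934e+00) = 51.758146
iter 5: u=1.344697  f(a)=-2.842e-14  f'(a)=-1.934e+00  a ← 51.758146 − (-2.842e-14/-1.934e+00) = 51.758146
converged: |Δa| < 1e-12 after 5 iterations
sag = a·(cosh(S/(2a)) − 1) = 51.758146·(cosh(1.344697) − 1) = 54.284999
T_max/T_min = cosh(S/(2a)) = 2.048820

a=51.758 sag=54.285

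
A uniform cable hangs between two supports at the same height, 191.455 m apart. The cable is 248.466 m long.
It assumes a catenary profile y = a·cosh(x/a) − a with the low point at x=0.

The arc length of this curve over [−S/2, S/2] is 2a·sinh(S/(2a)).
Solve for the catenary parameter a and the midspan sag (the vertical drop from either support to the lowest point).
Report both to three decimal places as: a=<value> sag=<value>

a=74.619 sag=70.301

seed: a₀ = √(S³/(24(L−S))) = √(191.455³/(24·57.011)) = 71.616834
iter 1: u=1.336662  f(a)=+5.315e+00  f'(a)=-1.895e+00  a ← 71.616834 − (+5.315e+00/-1.895e+00) = 74.421142
iter 2: u=1.286294  f(a)=+3.281e-01  f'(a)=-1.668e+00  a ← 74.421142 − (+3.281e-01/-1.668e+00) = 74.617878
iter 3: u=1.282903  f(a)=+1.433e-03  f'(a)=-1.653e+00  a ← 74.617878 − (+1.433e-03/-1.653e+00) = 74.618745
iter 4: u=1.282888  f(a)=+2.757e-08  f'(a)=-1.653e+00  a ← 74.618745 − (+2.757e-08/-1.653e+00) = 74.618745
iter 5: u=1.282888  f(a)=+5.684e-14  f'(a)=-1.653e+00  a ← 74.618745 − (+5.684e-14/-1.653e+00) = 74.618745
converged: |Δa| < 1e-12 after 5 iterations
sag = a·(cosh(S/(2a)) − 1) = 74.618745·(cosh(1.282888) − 1) = 70.301217
T_max/T_min = cosh(S/(2a)) = 1.942139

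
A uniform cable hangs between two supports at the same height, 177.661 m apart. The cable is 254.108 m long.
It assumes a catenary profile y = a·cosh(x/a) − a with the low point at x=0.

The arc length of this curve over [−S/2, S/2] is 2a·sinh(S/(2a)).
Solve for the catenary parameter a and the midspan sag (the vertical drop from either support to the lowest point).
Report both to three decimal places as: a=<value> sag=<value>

a=58.549 sag=81.346

seed: a₀ = √(S³/(24(L−S))) = √(177.661³/(24·76.447)) = 55.284363
iter 1: u=1.606793  f(a)=+1.050e+01  f'(a)=-3.549e+00  a ← 55.284363 − (+1.050e+01/-3.549e+00) = 58.242463
iter 2: u=1.525184  f(a)=+9.014e-01  f'(a)=-2.963e+00  a ← 58.242463 − (+9.014e-01/-2.963e+00) = 58.546665
iter 3: u=1.517260  f(a)=+8.026e-03  f'(a)=-2.911e+00  a ← 58.546665 − (+8.026e-03/-2.911e+00) = 58.549423
iter 4: u=1.517188  f(a)=+6.488e-07  f'(a)=-2.910e+00  a ← 58.549423 − (+6.488e-07/-2.910e+00) = 58.549423
iter 5: u=1.517188  f(a)=+0.000e+00  f'(a)=-2.910e+00  a ← 58.549423 − (+0.000e+00/-2.910e+00) = 58.549423
converged: |Δa| < 1e-12 after 5 iterations
sag = a·(cosh(S/(2a)) − 1) = 58.549423·(cosh(1.517188) − 1) = 81.346087
T_max/T_min = cosh(S/(2a)) = 2.389358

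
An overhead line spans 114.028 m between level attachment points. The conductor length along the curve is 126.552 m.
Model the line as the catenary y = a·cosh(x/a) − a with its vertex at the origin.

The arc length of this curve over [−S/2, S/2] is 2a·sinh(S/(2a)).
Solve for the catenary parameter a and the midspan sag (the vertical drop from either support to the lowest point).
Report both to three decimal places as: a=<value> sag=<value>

a=71.362 sag=24.013

seed: a₀ = √(S³/(24(L−S))) = √(114.028³/(24·12.524)) = 70.232821
iter 1: u=0.811786  f(a)=+4.192e-01  f'(a)=-3.807e-01  a ← 70.232821 − (+4.192e-01/-3.807e-01) = 71.333930
iter 2: u=0.799255  f(a)=+1.006e-02  f'(a)=-3.626e-01  a ← 71.333930 − (+1.006e-02/-3.626e-01) = 71.361677
iter 3: u=0.798944  f(a)=+6.113e-06  f'(a)=-3.622e-01  a ← 71.361677 − (+6.113e-06/-3.622e-01) = 71.361694
iter 4: u=0.798944  f(a)=+2.245e-12  f'(a)=-3.622e-01  a ← 71.361694 − (+2.245e-12/-3.622e-01) = 71.361694
converged: |Δa| < 1e-12 after 4 iterations
sag = a·(cosh(S/(2a)) − 1) = 71.361694·(cosh(0.798944) − 1) = 24.013059
T_max/T_min = cosh(S/(2a)) = 1.336498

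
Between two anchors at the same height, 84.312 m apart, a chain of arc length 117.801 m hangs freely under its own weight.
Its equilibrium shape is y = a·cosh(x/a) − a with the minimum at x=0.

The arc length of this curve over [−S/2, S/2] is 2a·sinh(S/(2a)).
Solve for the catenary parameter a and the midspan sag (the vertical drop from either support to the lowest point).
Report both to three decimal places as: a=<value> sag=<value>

a=28.805 sag=36.762

seed: a₀ = √(S³/(24(L−S))) = √(84.312³/(24·33.489)) = 27.307213
iter 1: u=1.543768  f(a)=+4.225e+00  f'(a)=-3.089e+00  a ← 27.307213 − (+4.225e+00/-3.089e+00) = 28.674727
iter 2: u=1.470145  f(a)=+3.381e-01  f'(a)=-2.613e+00  a ← 28.674727 − (+3.381e-01/-2.613e+00) = 28.804118
iter 3: u=1.463541  f(a)=+2.582e-03  f'(a)=-2.573e+00  a ← 28.804118 − (+2.582e-03/-2.573e+00) = 28.805121
iter 4: u=1.463490  f(a)=+1.530e-07  f'(a)=-2.573e+00  a ← 28.805121 − (+1.530e-07/-2.573e+00) = 28.805122
iter 5: u=1.463490  f(a)=+0.000e+00  f'(a)=-2.573e+00  a ← 28.805122 − (+0.000e+00/-2.573e+00) = 28.805122
converged: |Δa| < 1e-12 after 5 iterations
sag = a·(cosh(S/(2a)) − 1) = 28.805122·(cosh(1.463490) − 1) = 36.761668
T_max/T_min = cosh(S/(2a)) = 2.276220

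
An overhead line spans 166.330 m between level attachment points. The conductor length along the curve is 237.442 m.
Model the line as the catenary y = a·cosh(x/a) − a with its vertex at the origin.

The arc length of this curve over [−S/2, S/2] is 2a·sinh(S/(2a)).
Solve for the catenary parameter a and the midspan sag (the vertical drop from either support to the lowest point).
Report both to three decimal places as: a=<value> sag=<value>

a=54.974 sag=75.857

seed: a₀ = √(S³/(24(L−S))) = √(166.330³/(24·71.112)) = 51.925276
iter 1: u=1.601628  f(a)=+9.698e+00  f'(a)=-3.509e+00  a ← 51.925276 − (+9.698e+00/-3.509e+00) = 54.688986
iter 2: u=1.520690  f(a)=+8.281e-01  f'(a)=-2.933e+00  a ← 54.688986 − (+8.281e-01/-2.933e+00) = 54.971298
iter 3: u=1.512880  f(a)=+7.283e-03  f'(a)=-2.882e+00  a ← 54.971298 − (+7.283e-03/-2.882e+00) = 54.973825
iter 4: u=1.512811  f(a)=+5.742e-07  f'(a)=-2.881e+00  a ← 54.973825 − (+5.742e-07/-2.881e+00) = 54.973826
iter 5: u=1.512811  f(a)=-2.842e-14  f'(a)=-2.881e+00  a ← 54.973826 − (-2.842e-14/-2.881e+00) = 54.973826
converged: |Δa| < 1e-12 after 5 iterations
sag = a·(cosh(S/(2a)) − 1) = 54.973826·(cosh(1.512811) − 1) = 75.857353
T_max/T_min = cosh(S/(2a)) = 2.379881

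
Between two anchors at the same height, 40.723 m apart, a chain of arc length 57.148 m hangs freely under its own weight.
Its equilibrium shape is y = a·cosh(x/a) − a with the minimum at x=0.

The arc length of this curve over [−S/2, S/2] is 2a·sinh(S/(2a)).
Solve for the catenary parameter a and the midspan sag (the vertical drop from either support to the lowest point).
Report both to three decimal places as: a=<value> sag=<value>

seed: a₀ = √(S³/(24(L−S))) = √(40.723³/(24·16.425)) = 13.088845
iter 1: u=1.555638  f(a)=+2.106e+00  f'(a)=-3.172e+00  a ← 13.088845 − (+2.106e+00/-3.172e+00) = 13.752732
iter 2: u=1.480542  f(a)=+1.708e-01  f'(a)=-2.676e+00  a ← 13.752732 − (+1.708e-01/-2.676e+00) = 13.816557
iter 3: u=1.473703  f(a)=+1.343e-03  f'(a)=-2.635e+00  a ← 13.816557 − (+1.343e-03/-2.635e+00) = 13.817067
iter 4: u=1.473649  f(a)=+8.452e-08  f'(a)=-2.634e+00  a ← 13.817067 − (+8.452e-08/-2.634e+00) = 13.817067
iter 5: u=1.473649  f(a)=-7.105e-15  f'(a)=-2.634e+00  a ← 13.817067 − (-7.105e-15/-2.634e+00) = 13.817067
converged: |Δa| < 1e-12 after 5 iterations
sag = a·(cosh(S/(2a)) − 1) = 13.817067·(cosh(1.473649) − 1) = 17.922259
T_max/T_min = cosh(S/(2a)) = 2.297110

a=13.817 sag=17.922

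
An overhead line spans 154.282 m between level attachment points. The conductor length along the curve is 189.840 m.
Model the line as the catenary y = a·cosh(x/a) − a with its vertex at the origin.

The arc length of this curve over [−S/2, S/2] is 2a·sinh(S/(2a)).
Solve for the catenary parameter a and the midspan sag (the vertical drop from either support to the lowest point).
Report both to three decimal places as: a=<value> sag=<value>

seed: a₀ = √(S³/(24(L−S))) = √(154.282³/(24·35.558)) = 65.599210
iter 1: u=1.175944  f(a)=+2.541e+00  f'(a)=-1.242e+00  a ← 65.599210 − (+2.541e+00/-1.242e+00) = 67.645813
iter 2: u=1.140366  f(a)=+1.238e-01  f'(a)=-1.123e+00  a ← 67.645813 − (+1.238e-01/-1.123e+00) = 67.755991
iter 3: u=1.138512  f(a)=+3.269e-04  f'(a)=-1.117e+00  a ← 67.755991 − (+3.269e-04/-1.117e+00) = 67.756283
iter 4: u=1.138507  f(a)=+2.294e-09  f'(a)=-1.117e+00  a ← 67.756283 − (+2.294e-09/-1.117e+00) = 67.756283
iter 5: u=1.138507  f(a)=+2.842e-14  f'(a)=-1.117e+00  a ← 67.756283 − (+2.842e-14/-1.117e+00) = 67.756283
converged: |Δa| < 1e-12 after 5 iterations
sag = a·(cosh(S/(2a)) − 1) = 67.756283·(cosh(1.138507) − 1) = 48.865843
T_max/T_min = cosh(S/(2a)) = 1.721200

a=67.756 sag=48.866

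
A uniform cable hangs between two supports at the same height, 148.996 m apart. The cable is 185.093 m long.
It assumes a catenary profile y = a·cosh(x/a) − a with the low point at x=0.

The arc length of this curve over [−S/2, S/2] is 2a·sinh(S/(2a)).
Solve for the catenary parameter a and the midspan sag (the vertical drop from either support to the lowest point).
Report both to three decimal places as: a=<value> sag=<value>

a=63.921 sag=48.555

seed: a₀ = √(S³/(24(L−S))) = √(148.996³/(24·36.097)) = 61.790362
iter 1: u=1.205657  f(a)=+2.716e+00  f'(a)=-1.347e+00  a ← 61.790362 − (+2.716e+00/-1.347e+00) = 63.806452
iter 2: u=1.167562  f(a)=+1.386e-01  f'(a)=-1.213e+00  a ← 63.806452 − (+1.386e-01/-1.213e+00) = 63.920721
iter 3: u=1.165475  f(a)=+4.039e-04  f'(a)=-1.206e+00  a ← 63.920721 − (+4.039e-04/-1.206e+00) = 63.921056
iter 4: u=1.165469  f(a)=+3.451e-09  f'(a)=-1.206e+00  a ← 63.921056 − (+3.451e-09/-1.206e+00) = 63.921056
iter 5: u=1.165469  f(a)=+2.842e-14  f'(a)=-1.206e+00  a ← 63.921056 − (+2.842e-14/-1.206e+00) = 63.921056
converged: |Δa| < 1e-12 after 5 iterations
sag = a·(cosh(S/(2a)) − 1) = 63.921056·(cosh(1.165469) − 1) = 48.554524
T_max/T_min = cosh(S/(2a)) = 1.759601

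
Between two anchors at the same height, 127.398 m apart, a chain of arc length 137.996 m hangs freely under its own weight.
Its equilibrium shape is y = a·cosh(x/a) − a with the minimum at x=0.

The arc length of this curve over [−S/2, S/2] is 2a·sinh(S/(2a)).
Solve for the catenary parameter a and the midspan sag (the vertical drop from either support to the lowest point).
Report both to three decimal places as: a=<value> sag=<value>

a=91.267 sag=23.146

seed: a₀ = √(S³/(24(L−S))) = √(127.398³/(24·10.598)) = 90.162581
iter 1: u=0.706490  f(a)=+2.677e-01  f'(a)=-2.470e-01  a ← 90.162581 − (+2.677e-01/-2.470e-01) = 91.246061
iter 2: u=0.698101  f(a)=+4.901e-03  f'(a)=-2.381e-01  a ← 91.246061 − (+4.901e-03/-2.381e-01) = 91.266648
iter 3: u=0.697944  f(a)=+1.711e-06  f'(a)=-2.379e-01  a ← 91.266648 − (+1.711e-06/-2.379e-01) = 91.266655
iter 4: u=0.697944  f(a)=+2.274e-13  f'(a)=-2.379e-01  a ← 91.266655 − (+2.274e-13/-2.379e-01) = 91.266655
converged: |Δa| < 1e-12 after 4 iterations
sag = a·(cosh(S/(2a)) − 1) = 91.266655·(cosh(0.697944) − 1) = 23.146309
T_max/T_min = cosh(S/(2a)) = 1.253612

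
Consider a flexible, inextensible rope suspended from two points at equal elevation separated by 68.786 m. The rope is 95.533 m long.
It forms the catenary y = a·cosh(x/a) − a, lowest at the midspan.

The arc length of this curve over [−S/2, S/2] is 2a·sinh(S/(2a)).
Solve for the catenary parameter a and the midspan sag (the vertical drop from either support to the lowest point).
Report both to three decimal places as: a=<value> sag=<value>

seed: a₀ = √(S³/(24(L−S))) = √(68.786³/(24·26.747)) = 22.516813
iter 1: u=1.527436  f(a)=+3.299e+00  f'(a)=-2.978e+00  a ← 22.516813 − (+3.299e+00/-2.978e+00) = 23.624573
iter 2: u=1.455815  f(a)=+2.591e-01  f'(a)=-2.527e+00  a ← 23.624573 − (+2.591e-01/-2.527e+00) = 23.727093
iter 3: u=1.449524  f(a)=+1.899e-03  f'(a)=-2.490e+00  a ← 23.727093 − (+1.899e-03/-2.490e+00) = 23.727855
iter 4: u=1.449478  f(a)=+1.037e-07  f'(a)=-2.490e+00  a ← 23.727855 − (+1.037e-07/-2.490e+00) = 23.727855
iter 5: u=1.449478  f(a)=+2.842e-14  f'(a)=-2.490e+00  a ← 23.727855 − (+2.842e-14/-2.490e+00) = 23.727855
converged: |Δa| < 1e-12 after 5 iterations
sag = a·(cosh(S/(2a)) − 1) = 23.727855·(cosh(1.449478) − 1) = 29.607402
T_max/T_min = cosh(S/(2a)) = 2.247791

a=23.728 sag=29.607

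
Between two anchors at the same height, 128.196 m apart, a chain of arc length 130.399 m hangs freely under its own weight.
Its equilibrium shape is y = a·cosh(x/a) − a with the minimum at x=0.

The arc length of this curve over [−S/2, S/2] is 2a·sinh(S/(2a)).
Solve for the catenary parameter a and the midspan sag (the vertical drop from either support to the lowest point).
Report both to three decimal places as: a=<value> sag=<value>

seed: a₀ = √(S³/(24(L−S))) = √(128.196³/(24·2.203)) = 199.617606
iter 1: u=0.321104  f(a)=+1.139e-02  f'(a)=-2.230e-02  a ← 199.617606 − (+1.139e-02/-2.230e-02) = 200.128140
iter 2: u=0.320285  f(a)=+4.383e-05  f'(a)=-2.213e-02  a ← 200.128140 − (+4.383e-05/-2.213e-02) = 200.130121
iter 3: u=0.320282  f(a)=+6.550e-10  f'(a)=-2.213e-02  a ← 200.130121 − (+6.550e-10/-2.213e-02) = 200.130121
iter 4: u=0.320282  f(a)=+0.000e+00  f'(a)=-2.213e-02  a ← 200.130121 − (+0.000e+00/-2.213e-02) = 200.130121
converged: |Δa| < 1e-12 after 4 iterations
sag = a·(cosh(S/(2a)) − 1) = 200.130121·(cosh(0.320282) − 1) = 10.352753
T_max/T_min = cosh(S/(2a)) = 1.051730

a=200.130 sag=10.353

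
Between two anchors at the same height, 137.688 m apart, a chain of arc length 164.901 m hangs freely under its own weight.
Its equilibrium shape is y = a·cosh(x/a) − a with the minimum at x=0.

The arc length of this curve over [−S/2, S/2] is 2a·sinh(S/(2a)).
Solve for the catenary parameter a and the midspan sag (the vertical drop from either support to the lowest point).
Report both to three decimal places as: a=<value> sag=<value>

a=65.014 sag=39.985

seed: a₀ = √(S³/(24(L−S))) = √(137.688³/(24·27.213)) = 63.219391
iter 1: u=1.088970  f(a)=+1.660e+00  f'(a)=-9.674e-01  a ← 63.219391 − (+1.660e+00/-9.674e-01) = 64.935143
iter 2: u=1.060196  f(a)=+6.997e-02  f'(a)=-8.874e-01  a ← 64.935143 − (+6.997e-02/-8.874e-01) = 65.013993
iter 3: u=1.058911  f(a)=+1.365e-04  f'(a)=-8.840e-01  a ← 65.013993 − (+1.365e-04/-8.840e-01) = 65.014147
iter 4: u=1.058908  f(a)=+5.213e-10  f'(a)=-8.839e-01  a ← 65.014147 − (+5.213e-10/-8.839e-01) = 65.014147
iter 5: u=1.058908  f(a)=+2.842e-14  f'(a)=-8.839e-01  a ← 65.014147 − (+2.842e-14/-8.839e-01) = 65.014147
converged: |Δa| < 1e-12 after 5 iterations
sag = a·(cosh(S/(2a)) − 1) = 65.014147·(cosh(1.058908) − 1) = 39.985492
T_max/T_min = cosh(S/(2a)) = 1.615028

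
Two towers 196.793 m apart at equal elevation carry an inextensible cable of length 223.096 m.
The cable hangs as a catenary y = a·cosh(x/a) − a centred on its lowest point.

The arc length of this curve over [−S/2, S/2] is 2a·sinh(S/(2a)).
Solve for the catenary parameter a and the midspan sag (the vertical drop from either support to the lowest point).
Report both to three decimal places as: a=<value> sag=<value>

a=112.015 sag=46.068

seed: a₀ = √(S³/(24(L−S))) = √(196.793³/(24·26.303)) = 109.876851
iter 1: u=0.895516  f(a)=+1.075e+00  f'(a)=-5.183e-01  a ← 109.876851 − (+1.075e+00/-5.183e-01) = 111.951097
iter 2: u=0.878924  f(a)=+3.120e-02  f'(a)=-4.886e-01  a ← 111.951097 − (+3.120e-02/-4.886e-01) = 112.014948
iter 3: u=0.878423  f(a)=+2.801e-05  f'(a)=-4.877e-01  a ← 112.014948 − (+2.801e-05/-4.877e-01) = 112.015005
iter 4: u=0.878422  f(a)=+2.265e-11  f'(a)=-4.877e-01  a ← 112.015005 − (+2.265e-11/-4.877e-01) = 112.015005
converged: |Δa| < 1e-12 after 4 iterations
sag = a·(cosh(S/(2a)) − 1) = 112.015005·(cosh(0.878422) − 1) = 46.068257
T_max/T_min = cosh(S/(2a)) = 1.411269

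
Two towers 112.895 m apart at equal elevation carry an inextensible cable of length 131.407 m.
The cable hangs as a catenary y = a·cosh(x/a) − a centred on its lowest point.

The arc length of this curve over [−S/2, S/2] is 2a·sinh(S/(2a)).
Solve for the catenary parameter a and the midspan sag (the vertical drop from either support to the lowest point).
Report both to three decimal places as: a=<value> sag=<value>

a=58.259 sag=29.554

seed: a₀ = √(S³/(24(L−S))) = √(112.895³/(24·18.512)) = 56.908845
iter 1: u=0.991893  f(a)=+9.323e-01  f'(a)=-7.169e-01  a ← 56.908845 − (+9.323e-01/-7.169e-01) = 58.209308
iter 2: u=0.969733  f(a)=+3.291e-02  f'(a)=-6.671e-01  a ← 58.209308 − (+3.291e-02/-6.671e-01) = 58.258649
iter 3: u=0.968912  f(a)=+4.435e-05  f'(a)=-6.653e-01  a ← 58.258649 − (+4.435e-05/-6.653e-01) = 58.258716
iter 4: u=0.968911  f(a)=+8.075e-11  f'(a)=-6.653e-01  a ← 58.258716 − (+8.075e-11/-6.653e-01) = 58.258716
iter 5: u=0.968911  f(a)=+0.000e+00  f'(a)=-6.653e-01  a ← 58.258716 − (+0.000e+00/-6.653e-01) = 58.258716
converged: |Δa| < 1e-12 after 5 iterations
sag = a·(cosh(S/(2a)) − 1) = 58.258716·(cosh(0.968911) − 1) = 29.553743
T_max/T_min = cosh(S/(2a)) = 1.507284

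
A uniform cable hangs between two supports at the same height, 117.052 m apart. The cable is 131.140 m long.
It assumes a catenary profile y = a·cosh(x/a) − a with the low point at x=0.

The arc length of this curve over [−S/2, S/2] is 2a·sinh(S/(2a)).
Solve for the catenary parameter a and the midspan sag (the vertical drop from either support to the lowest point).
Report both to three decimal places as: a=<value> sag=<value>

seed: a₀ = √(S³/(24(L−S))) = √(117.052³/(24·14.088)) = 68.871250
iter 1: u=0.849789  f(a)=+5.175e-01  f'(a)=-4.394e-01  a ← 68.871250 − (+5.175e-01/-4.394e-01) = 70.048943
iter 2: u=0.835502  f(a)=+1.357e-02  f'(a)=-4.166e-01  a ← 70.048943 − (+1.357e-02/-4.166e-01) = 70.081519
iter 3: u=0.835113  f(a)=+9.893e-06  f'(a)=-4.160e-01  a ← 70.081519 − (+9.893e-06/-4.160e-01) = 70.081543
iter 4: u=0.835113  f(a)=+5.286e-12  f'(a)=-4.160e-01  a ← 70.081543 − (+5.286e-12/-4.160e-01) = 70.081543
converged: |Δa| < 1e-12 after 4 iterations
sag = a·(cosh(S/(2a)) − 1) = 70.081543·(cosh(0.835113) − 1) = 25.891618
T_max/T_min = cosh(S/(2a)) = 1.369450

a=70.082 sag=25.892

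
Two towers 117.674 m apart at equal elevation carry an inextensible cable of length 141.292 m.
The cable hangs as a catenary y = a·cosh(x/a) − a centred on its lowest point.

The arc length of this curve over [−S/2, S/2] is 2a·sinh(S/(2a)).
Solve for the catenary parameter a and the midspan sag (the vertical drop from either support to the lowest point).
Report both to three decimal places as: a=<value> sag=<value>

a=55.161 sag=34.469

seed: a₀ = √(S³/(24(L−S))) = √(117.674³/(24·23.618)) = 53.615899
iter 1: u=1.097380  f(a)=+1.464e+00  f'(a)=-9.918e-01  a ← 53.615899 − (+1.464e+00/-9.918e-01) = 55.091601
iter 2: u=1.067985  f(a)=+6.260e-02  f'(a)=-9.086e-01  a ← 55.091601 − (+6.260e-02/-9.086e-01) = 55.160500
iter 3: u=1.066651  f(a)=+1.259e-04  f'(a)=-9.049e-01  a ← 55.160500 − (+1.259e-04/-9.049e-01) = 55.160639
iter 4: u=1.066648  f(a)=+5.110e-10  f'(a)=-9.049e-01  a ← 55.160639 − (+5.110e-10/-9.049e-01) = 55.160639
iter 5: u=1.066648  f(a)=-2.842e-14  f'(a)=-9.049e-01  a ← 55.160639 − (-2.842e-14/-9.049e-01) = 55.160639
converged: |Δa| < 1e-12 after 5 iterations
sag = a·(cosh(S/(2a)) − 1) = 55.160639·(cosh(1.066648) − 1) = 34.469453
T_max/T_min = cosh(S/(2a)) = 1.624892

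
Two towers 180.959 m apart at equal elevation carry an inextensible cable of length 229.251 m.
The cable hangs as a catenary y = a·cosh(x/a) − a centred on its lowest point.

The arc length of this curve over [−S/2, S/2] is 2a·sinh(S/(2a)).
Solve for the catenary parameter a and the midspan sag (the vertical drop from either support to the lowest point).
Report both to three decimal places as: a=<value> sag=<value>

a=74.206 sag=62.343

seed: a₀ = √(S³/(24(L−S))) = √(180.959³/(24·48.292)) = 71.503461
iter 1: u=1.265386  f(a)=+4.017e+00  f'(a)=-1.580e+00  a ← 71.503461 − (+4.017e+00/-1.580e+00) = 74.046203
iter 2: u=1.221933  f(a)=+2.242e-01  f'(a)=-1.408e+00  a ← 74.046203 − (+2.242e-01/-1.408e+00) = 74.205461
iter 3: u=1.219311  f(a)=+7.900e-04  f'(a)=-1.398e+00  a ← 74.205461 − (+7.900e-04/-1.398e+00) = 74.206026
iter 4: u=1.219301  f(a)=+9.882e-09  f'(a)=-1.398e+00  a ← 74.206026 − (+9.882e-09/-1.398e+00) = 74.206026
iter 5: u=1.219301  f(a)=-5.684e-14  f'(a)=-1.398e+00  a ← 74.206026 − (-5.684e-14/-1.398e+00) = 74.206026
converged: |Δa| < 1e-12 after 5 iterations
sag = a·(cosh(S/(2a)) − 1) = 74.206026·(cosh(1.219301) − 1) = 62.342645
T_max/T_min = cosh(S/(2a)) = 1.840129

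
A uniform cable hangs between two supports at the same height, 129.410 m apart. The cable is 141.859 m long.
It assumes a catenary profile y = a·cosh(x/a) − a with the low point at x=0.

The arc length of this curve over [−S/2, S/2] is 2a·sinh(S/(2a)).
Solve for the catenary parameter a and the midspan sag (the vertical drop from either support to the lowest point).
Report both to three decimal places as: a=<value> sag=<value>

a=86.371 sag=25.392

seed: a₀ = √(S³/(24(L−S))) = √(129.410³/(24·12.449)) = 85.168481
iter 1: u=0.759729  f(a)=+3.642e-01  f'(a)=-3.096e-01  a ← 85.168481 − (+3.642e-01/-3.096e-01) = 86.345133
iter 2: u=0.749376  f(a)=+7.686e-03  f'(a)=-2.966e-01  a ← 86.345133 − (+7.686e-03/-2.966e-01) = 86.371045
iter 3: u=0.749152  f(a)=+3.586e-06  f'(a)=-2.963e-01  a ← 86.371045 − (+3.586e-06/-2.963e-01) = 86.371057
iter 4: u=0.749151  f(a)=+7.674e-13  f'(a)=-2.963e-01  a ← 86.371057 − (+7.674e-13/-2.963e-01) = 86.371057
converged: |Δa| < 1e-12 after 4 iterations
sag = a·(cosh(S/(2a)) − 1) = 86.371057·(cosh(0.749151) − 1) = 25.391877
T_max/T_min = cosh(S/(2a)) = 1.293986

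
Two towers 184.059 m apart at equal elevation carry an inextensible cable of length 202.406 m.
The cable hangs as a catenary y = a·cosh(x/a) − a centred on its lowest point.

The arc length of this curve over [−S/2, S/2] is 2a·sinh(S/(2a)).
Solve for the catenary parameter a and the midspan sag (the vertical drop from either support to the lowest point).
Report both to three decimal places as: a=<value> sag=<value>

a=120.740 sag=36.804

seed: a₀ = √(S³/(24(L−S))) = √(184.059³/(24·18.347)) = 119.000130
iter 1: u=0.773356  f(a)=+5.565e-01  f'(a)=-3.272e-01  a ← 119.000130 − (+5.565e-01/-3.272e-01) = 120.701043
iter 2: u=0.762458  f(a)=+1.216e-02  f'(a)=-3.130e-01  a ← 120.701043 − (+1.216e-02/-3.130e-01) = 120.739878
iter 3: u=0.762213  f(a)=+6.088e-06  f'(a)=-3.127e-01  a ← 120.739878 − (+6.088e-06/-3.127e-01) = 120.739897
iter 4: u=0.762213  f(a)=+1.563e-12  f'(a)=-3.127e-01  a ← 120.739897 − (+1.563e-12/-3.127e-01) = 120.739897
converged: |Δa| < 1e-12 after 4 iterations
sag = a·(cosh(S/(2a)) − 1) = 120.739897·(cosh(0.762213) − 1) = 36.804287
T_max/T_min = cosh(S/(2a)) = 1.304823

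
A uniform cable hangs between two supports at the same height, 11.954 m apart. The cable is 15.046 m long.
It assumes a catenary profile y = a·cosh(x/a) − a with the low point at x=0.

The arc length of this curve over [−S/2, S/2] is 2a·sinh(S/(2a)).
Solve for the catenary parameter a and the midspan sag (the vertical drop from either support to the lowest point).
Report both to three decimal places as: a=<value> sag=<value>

a=4.974 sag=4.045

seed: a₀ = √(S³/(24(L−S))) = √(11.954³/(24·3.092)) = 4.797826
iter 1: u=1.245773  f(a)=+2.490e-01  f'(a)=-1.500e+00  a ← 4.797826 − (+2.490e-01/-1.500e+00) = 4.963780
iter 2: u=1.204123  f(a)=+1.350e-02  f'(a)=-1.342e+00  a ← 4.963780 − (+1.350e-02/-1.342e+00) = 4.973844
iter 3: u=1.201686  f(a)=+4.474e-05  f'(a)=-1.333e+00  a ← 4.973844 − (+4.474e-05/-1.333e+00) = 4.973877
iter 4: u=1.201678  f(a)=+4.949e-10  f'(a)=-1.333e+00  a ← 4.973877 − (+4.949e-10/-1.333e+00) = 4.973877
iter 5: u=1.201678  f(a)=+3.553e-15  f'(a)=-1.333e+00  a ← 4.973877 − (+3.553e-15/-1.333e+00) = 4.973877
converged: |Δa| < 1e-12 after 5 iterations
sag = a·(cosh(S/(2a)) − 1) = 4.973877·(cosh(1.201678) − 1) = 4.044714
T_max/T_min = cosh(S/(2a)) = 1.813191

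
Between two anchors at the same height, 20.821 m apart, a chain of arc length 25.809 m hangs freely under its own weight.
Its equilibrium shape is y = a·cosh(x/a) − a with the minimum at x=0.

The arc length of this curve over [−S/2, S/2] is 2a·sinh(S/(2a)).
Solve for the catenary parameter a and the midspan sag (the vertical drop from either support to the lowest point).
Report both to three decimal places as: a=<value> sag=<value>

a=8.980 sag=6.742

seed: a₀ = √(S³/(24(L−S))) = √(20.821³/(24·4.988)) = 8.683275
iter 1: u=1.198914  f(a)=+3.710e-01  f'(a)=-1.323e+00  a ← 8.683275 − (+3.710e-01/-1.323e+00) = 8.963759
iter 2: u=1.161399  f(a)=+1.873e-02  f'(a)=-1.192e+00  a ← 8.963759 − (+1.873e-02/-1.192e+00) = 8.979474
iter 3: u=1.159366  f(a)=+5.340e-05  f'(a)=-1.185e+00  a ← 8.979474 − (+5.340e-05/-1.185e+00) = 8.979519
iter 4: u=1.159361  f(a)=+4.365e-10  f'(a)=-1.185e+00  a ← 8.979519 − (+4.365e-10/-1.185e+00) = 8.979519
iter 5: u=1.159361  f(a)=+0.000e+00  f'(a)=-1.185e+00  a ← 8.979519 − (+0.000e+00/-1.185e+00) = 8.979519
converged: |Δa| < 1e-12 after 5 iterations
sag = a·(cosh(S/(2a)) − 1) = 8.979519·(cosh(1.159361) − 1) = 6.741737
T_max/T_min = cosh(S/(2a)) = 1.750790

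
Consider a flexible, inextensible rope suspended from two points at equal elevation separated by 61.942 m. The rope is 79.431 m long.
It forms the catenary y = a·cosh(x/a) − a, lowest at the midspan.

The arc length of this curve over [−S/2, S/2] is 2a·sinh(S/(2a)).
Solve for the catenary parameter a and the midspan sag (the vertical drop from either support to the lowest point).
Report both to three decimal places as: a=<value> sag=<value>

seed: a₀ = √(S³/(24(L−S))) = √(61.942³/(24·17.489)) = 23.795220
iter 1: u=1.301564  f(a)=+1.543e+00  f'(a)=-1.735e+00  a ← 23.795220 − (+1.543e+00/-1.735e+00) = 24.684544
iter 2: u=1.254672  f(a)=+9.069e-02  f'(a)=-1.536e+00  a ← 24.684544 − (+9.069e-02/-1.536e+00) = 24.743589
iter 3: u=1.251678  f(a)=+3.569e-04  f'(a)=-1.524e+00  a ← 24.743589 − (+3.569e-04/-1.524e+00) = 24.743824
iter 4: u=1.251666  f(a)=+5.573e-09  f'(a)=-1.524e+00  a ← 24.743824 − (+5.573e-09/-1.524e+00) = 24.743824
iter 5: u=1.251666  f(a)=+1.421e-14  f'(a)=-1.524e+00  a ← 24.743824 − (+1.421e-14/-1.524e+00) = 24.743824
converged: |Δa| < 1e-12 after 5 iterations
sag = a·(cosh(S/(2a)) − 1) = 24.743824·(cosh(1.251666) − 1) = 22.049101
T_max/T_min = cosh(S/(2a)) = 1.891095

a=24.744 sag=22.049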